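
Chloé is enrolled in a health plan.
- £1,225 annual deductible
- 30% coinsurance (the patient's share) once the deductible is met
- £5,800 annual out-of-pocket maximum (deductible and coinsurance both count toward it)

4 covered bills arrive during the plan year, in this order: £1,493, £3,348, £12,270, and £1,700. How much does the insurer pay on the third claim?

Bill 1, £1,493: £1,225 finishes the deductible; £268 goes to coinsurance; 30% of £268 = £80.40. Cost to patient: £1,305.40. OOP to date £1,305.40. Insurer: £1,493 − £1,305.40 = £187.60.
Bill 2, £3,348: 30% coinsurance on £3,348 = £1,004.40. Patient pays £1,004.40; OOP now £2,309.80. Insurer: £3,348 − £1,004.40 = £2,343.60.
Bill 3, £12,270: 30% coinsurance on £12,270 = £3,681. Adding that to £2,309.80 gives £5,990.80, past the £5,800 cap; patient pays only £5,800 − £2,309.80 = £3,490.20. Insurer: £12,270 − £3,490.20 = £8,779.80.

£8,779.80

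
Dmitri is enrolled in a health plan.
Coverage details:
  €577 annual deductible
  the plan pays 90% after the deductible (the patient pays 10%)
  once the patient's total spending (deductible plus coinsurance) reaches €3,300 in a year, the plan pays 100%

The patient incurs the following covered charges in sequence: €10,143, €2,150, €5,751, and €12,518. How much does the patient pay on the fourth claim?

€976.30

#1 (€10,143): deductible takes €577, €9,566 remains; patient's 10% is €956.60. Cost to patient: €1,533.60. OOP to date €1,533.60.
#2 (€2,150): deductible already satisfied, so patient's share is 10% × €2,150 = €215. Patient owes €215 (running OOP €1,748.60).
#3 (€5,751): 10% coinsurance on €5,751 = €575.10. Cost to patient: €575.10. OOP to date €2,323.70.
#4 (€12,518): deductible met; 10% of €12,518 = €1,251.80. Adding that to €2,323.70 gives €3,575.50, past the €3,300 cap; patient pays only €3,300 − €2,323.70 = €976.30.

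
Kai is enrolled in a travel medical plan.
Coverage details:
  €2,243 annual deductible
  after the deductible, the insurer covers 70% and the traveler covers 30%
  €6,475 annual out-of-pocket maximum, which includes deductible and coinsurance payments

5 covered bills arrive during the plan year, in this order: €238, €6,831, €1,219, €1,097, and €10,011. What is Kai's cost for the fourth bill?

#1 (€238): fully absorbed by the deductible. Traveler owes €238 (running OOP €238).
#2 (€6,831): €2,005 finishes the deductible; €4,826 goes to coinsurance; coinsurance €4,826 × 30% = €1,447.80. Traveler pays €3,452.80; OOP now €3,690.80.
#3 (€1,219): deductible met; 30% of €1,219 = €365.70. Cost to traveler: €365.70. OOP to date €4,056.50.
#4 (€1,097): 30% coinsurance on €1,097 = €329.10. Traveler owes €329.10 (running OOP €4,385.60).

€329.10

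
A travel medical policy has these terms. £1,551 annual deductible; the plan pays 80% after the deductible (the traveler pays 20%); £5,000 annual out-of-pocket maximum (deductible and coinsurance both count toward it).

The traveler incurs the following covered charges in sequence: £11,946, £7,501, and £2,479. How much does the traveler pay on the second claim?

#1 (£11,946): £1,551 to deductible, leaving £10,395; traveler's 20% is £2,079. Cost to traveler: £3,630. OOP to date £3,630.
#2 (£7,501): deductible met; 20% of £7,501 = £1,500.20. Adding that to £3,630 gives £5,130.20, past the £5,000 cap; traveler pays only £5,000 − £3,630 = £1,370.

£1,370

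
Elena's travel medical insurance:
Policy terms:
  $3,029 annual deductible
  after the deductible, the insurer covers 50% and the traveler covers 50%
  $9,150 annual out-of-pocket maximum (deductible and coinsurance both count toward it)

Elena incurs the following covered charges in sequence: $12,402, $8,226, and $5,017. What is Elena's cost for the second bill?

$1,434.50

Bill 1, $12,402: deductible takes $3,029, $9,373 remains; 50% of $9,373 = $4,686.50. Cost to traveler: $7,715.50. OOP to date $7,715.50.
Bill 2, $8,226: deductible met; 50% of $8,226 = $4,113. That would push OOP to $11,828.50, over the $9,150 cap, so traveler pays $9,150 − $7,715.50 = $1,434.50.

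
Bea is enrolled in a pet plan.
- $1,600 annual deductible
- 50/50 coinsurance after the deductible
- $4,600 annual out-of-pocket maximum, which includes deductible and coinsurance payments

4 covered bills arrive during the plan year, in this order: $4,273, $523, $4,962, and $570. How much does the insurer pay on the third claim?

#1 ($4,273): $1,600 finishes the deductible; $2,673 goes to coinsurance; coinsurance $2,673 × 50% = $1,336.50. Owner pays $2,936.50; OOP now $2,936.50. Plan pays $4,273 − $2,936.50 = $1,336.50.
#2 ($523): 50% coinsurance on $523 = $261.50. Owner pays $261.50; OOP now $3,198. Plan pays $523 − $261.50 = $261.50.
#3 ($4,962): 50% coinsurance on $4,962 = $2,481. That would push OOP to $5,679, over the $4,600 cap, so owner pays $4,600 − $3,198 = $1,402. Plan pays $4,962 − $1,402 = $3,560.

$3,560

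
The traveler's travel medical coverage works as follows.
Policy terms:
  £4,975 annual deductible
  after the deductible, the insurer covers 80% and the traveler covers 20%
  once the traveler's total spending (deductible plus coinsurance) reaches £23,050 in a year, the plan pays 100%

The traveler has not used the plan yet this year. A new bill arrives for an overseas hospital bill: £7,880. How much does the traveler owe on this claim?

£5,556

The full £4,975 deductible is still open; £4,975 of this bill applies to it.
That leaves £7,880 − £4,975 = £2,905 for coinsurance.
Traveler's 20% share of £2,905 is £581.
So the traveler owes £4,975 + £581 = £5,556 before any cap.
Year-to-date out-of-pocket becomes £0 + £5,556 = £5,556, still under the £23,050 maximum, so no cap applies.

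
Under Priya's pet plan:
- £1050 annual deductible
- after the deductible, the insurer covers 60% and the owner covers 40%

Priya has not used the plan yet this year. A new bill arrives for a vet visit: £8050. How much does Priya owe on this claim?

£3850

The full £1050 deductible is still open; £1050 of this bill applies to it.
After the £1050 deductible portion, £8050 − £1050 = £7000 is subject to coinsurance.
Coinsurance: £7000 × 40% = £2800.
That puts the owner's cost at £1050 + £2800 = £3850.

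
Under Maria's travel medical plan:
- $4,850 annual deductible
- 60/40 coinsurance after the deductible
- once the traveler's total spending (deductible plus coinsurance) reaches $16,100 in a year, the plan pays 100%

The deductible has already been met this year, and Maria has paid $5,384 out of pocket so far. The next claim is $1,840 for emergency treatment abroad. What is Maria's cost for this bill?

$736

With the deductible met, the entire $1,840 is subject to coinsurance.
Traveler's 40% share of $1,840 is $736.
Cumulative spending $5,384 + $736 = $6,120 stays under the $16,100 maximum.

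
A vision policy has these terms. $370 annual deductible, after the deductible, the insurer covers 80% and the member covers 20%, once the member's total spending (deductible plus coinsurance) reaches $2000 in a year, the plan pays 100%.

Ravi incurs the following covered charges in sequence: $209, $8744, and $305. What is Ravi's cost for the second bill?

#1 ($209): all of it applies to the deductible. Cost to member: $209. OOP to date $209.
#2 ($8744): deductible takes $161, $8583 remains; coinsurance $8583 × 20% = $1716.60. Claim cost before the cap: $161 + $1716.60 = $1877.60. That would push OOP to $2086.60, over the $2000 cap, so member pays $2000 − $209 = $1791.

$1791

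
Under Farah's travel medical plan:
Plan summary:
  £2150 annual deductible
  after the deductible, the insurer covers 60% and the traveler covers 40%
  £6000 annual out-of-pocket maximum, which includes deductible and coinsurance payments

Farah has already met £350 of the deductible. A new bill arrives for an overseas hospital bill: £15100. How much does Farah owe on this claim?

Deductible still to meet: £2150 − £350 = £1800.
The remaining £13300 (= £15100 − £1800) moves to coinsurance.
Traveler's 40% share of £13300 is £5320.
That puts the traveler's cost at £1800 + £5320 = £7120 before any cap.
Year-to-date out-of-pocket would reach £350 + £7120 = £7470, above the £6000 maximum, so the traveler pays only £6000 − £350 = £5650.

£5650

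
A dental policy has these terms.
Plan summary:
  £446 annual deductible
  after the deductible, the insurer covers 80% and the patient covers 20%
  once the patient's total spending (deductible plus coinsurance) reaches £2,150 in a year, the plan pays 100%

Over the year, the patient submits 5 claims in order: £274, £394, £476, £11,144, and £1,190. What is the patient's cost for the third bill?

Claim 1 — £274: entire amount goes to the deductible. Patient pays £274; OOP now £274.
Claim 2 — £394: £172 to deductible, leaving £222; coinsurance £222 × 20% = £44.40. Patient pays £216.40; OOP now £490.40.
Claim 3 — £476: 20% coinsurance on £476 = £95.20. Patient pays £95.20; OOP now £585.60.

£95.20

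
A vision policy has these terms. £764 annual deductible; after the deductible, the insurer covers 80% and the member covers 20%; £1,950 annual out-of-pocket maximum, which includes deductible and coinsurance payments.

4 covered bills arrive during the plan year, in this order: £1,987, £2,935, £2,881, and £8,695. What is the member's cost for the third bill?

Claim 1 (£1,987): £764 to deductible, leaving £1,223; member's 20% is £244.60. Cost to member: £1,008.60. OOP to date £1,008.60.
Claim 2 (£2,935): deductible already satisfied, so member's share is 20% × £2,935 = £587. Cost to member: £587. OOP to date £1,595.60.
Claim 3 (£2,881): 20% coinsurance on £2,881 = £576.20. Adding that to £1,595.60 gives £2,171.80, past the £1,950 cap; member pays only £1,950 − £1,595.60 = £354.40.

£354.40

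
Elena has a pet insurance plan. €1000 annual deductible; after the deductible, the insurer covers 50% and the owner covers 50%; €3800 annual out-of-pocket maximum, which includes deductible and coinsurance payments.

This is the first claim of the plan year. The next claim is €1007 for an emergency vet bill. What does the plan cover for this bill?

€3.50

The full €1000 deductible is still open; €1000 of this bill applies to it.
That leaves €1007 − €1000 = €7 for coinsurance.
Owner's 50% share of €7 is €3.50.
Owner responsibility before any cap: €1000 + €3.50 = €1003.50.
Cumulative spending €0 + €1003.50 = €1003.50 stays under the €3800 maximum.
Insurer pays the balance: €1007 − €1003.50 = €3.50.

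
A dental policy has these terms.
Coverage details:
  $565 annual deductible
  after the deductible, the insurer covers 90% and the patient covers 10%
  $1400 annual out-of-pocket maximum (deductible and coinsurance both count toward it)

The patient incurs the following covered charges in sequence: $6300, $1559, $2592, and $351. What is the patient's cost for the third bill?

$105.60

Claim 1 — $6300: $565 to deductible, leaving $5735; patient's 10% is $573.50. Patient owes $1138.50 (running OOP $1138.50).
Claim 2 — $1559: 10% coinsurance on $1559 = $155.90. Cost to patient: $155.90. OOP to date $1294.40.
Claim 3 — $2592: deductible met; 10% of $2592 = $259.20. OOP would hit $1553.60 > $1400, so the cap limits the patient to $1400 − $1294.40 = $105.60.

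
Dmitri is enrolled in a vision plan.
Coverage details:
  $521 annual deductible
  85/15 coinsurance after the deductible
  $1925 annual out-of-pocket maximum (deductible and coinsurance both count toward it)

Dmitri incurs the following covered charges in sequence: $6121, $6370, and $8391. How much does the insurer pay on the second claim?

$5806

#1 ($6121): $521 finishes the deductible; $5600 goes to coinsurance; member's 15% is $840. Member pays $1361; OOP now $1361. Plan pays $6121 − $1361 = $4760.
#2 ($6370): 15% coinsurance on $6370 = $955.50. Adding that to $1361 gives $2316.50, past the $1925 cap; member pays only $1925 − $1361 = $564. Insurer: $6370 − $564 = $5806.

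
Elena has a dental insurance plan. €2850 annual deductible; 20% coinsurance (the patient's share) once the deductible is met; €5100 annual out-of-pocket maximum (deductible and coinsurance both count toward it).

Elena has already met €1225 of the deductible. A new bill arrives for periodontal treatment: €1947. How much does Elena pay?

€1225 of the €2850 deductible is already met, leaving €1625.
The remaining €322 (= €1947 − €1625) moves to coinsurance.
Patient's 20% share of €322 is €64.40.
That puts the patient's cost at €1625 + €64.40 = €1689.40 before any cap.
Cumulative spending €1225 + €1689.40 = €2914.40 stays under the €5100 maximum.

€1689.40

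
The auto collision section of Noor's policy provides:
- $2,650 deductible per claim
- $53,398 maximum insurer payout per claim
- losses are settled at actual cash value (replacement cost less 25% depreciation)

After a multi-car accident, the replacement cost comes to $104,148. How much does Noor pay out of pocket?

$50,750

At 25% depreciation, ACV = $104,148 − $26,037 = $78,111.
Less the $2,650 deductible: $78,111 − $2,650 = $75,461.
$75,461 exceeds the $53,398 limit, so the insurer pays the limit: $53,398.
Out of pocket: $104,148 − $53,398 = $50,750.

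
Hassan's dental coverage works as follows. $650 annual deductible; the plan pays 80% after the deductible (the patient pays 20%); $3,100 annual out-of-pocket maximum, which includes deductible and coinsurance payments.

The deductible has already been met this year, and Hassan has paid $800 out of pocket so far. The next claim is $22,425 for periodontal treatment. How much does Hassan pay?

$2,300

With the deductible met, the entire $22,425 is subject to coinsurance.
Patient's 20% share of $22,425 is $4,485.
Year-to-date out-of-pocket would reach $800 + $4,485 = $5,285, above the $3,100 maximum, so the patient pays only $3,100 − $800 = $2,300.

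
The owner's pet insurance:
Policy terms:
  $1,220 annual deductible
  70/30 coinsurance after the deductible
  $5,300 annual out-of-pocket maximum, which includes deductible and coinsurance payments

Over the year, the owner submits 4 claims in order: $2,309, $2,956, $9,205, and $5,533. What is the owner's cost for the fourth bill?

Claim 1 ($2,309): $1,220 finishes the deductible; $1,089 goes to coinsurance; owner's 30% is $326.70. Owner pays $1,546.70; OOP now $1,546.70.
Claim 2 ($2,956): 30% coinsurance on $2,956 = $886.80. Owner owes $886.80 (running OOP $2,433.50).
Claim 3 ($9,205): 30% coinsurance on $9,205 = $2,761.50. Owner owes $2,761.50 (running OOP $5,195).
Claim 4 ($5,533): deductible already satisfied, so owner's share is 30% × $5,533 = $1,659.90. OOP would hit $6,854.90 > $5,300, so the cap limits the owner to $5,300 − $5,195 = $105.

$105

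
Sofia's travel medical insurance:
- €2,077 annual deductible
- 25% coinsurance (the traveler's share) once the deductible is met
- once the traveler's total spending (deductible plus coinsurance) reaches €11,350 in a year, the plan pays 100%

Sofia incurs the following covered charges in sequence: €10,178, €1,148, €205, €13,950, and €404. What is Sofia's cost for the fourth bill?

Bill 1, €10,178: €2,077 to deductible, leaving €8,101; traveler's 25% is €2,025.25. Traveler pays €4,102.25; OOP now €4,102.25.
Bill 2, €1,148: deductible already satisfied, so traveler's share is 25% × €1,148 = €287. Traveler owes €287 (running OOP €4,389.25).
Bill 3, €205: 25% coinsurance on €205 = €51.25. Traveler owes €51.25 (running OOP €4,440.50).
Bill 4, €13,950: deductible already satisfied, so traveler's share is 25% × €13,950 = €3,487.50. Traveler owes €3,487.50 (running OOP €7,928).

€3,487.50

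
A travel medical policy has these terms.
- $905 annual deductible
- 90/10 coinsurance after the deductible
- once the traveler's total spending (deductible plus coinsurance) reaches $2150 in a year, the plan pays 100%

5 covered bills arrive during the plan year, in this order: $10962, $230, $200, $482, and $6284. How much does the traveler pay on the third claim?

$20

Bill 1, $10962: $905 to deductible, leaving $10057; 10% of $10057 = $1005.70. Cost to traveler: $1910.70. OOP to date $1910.70.
Bill 2, $230: 10% coinsurance on $230 = $23. Cost to traveler: $23. OOP to date $1933.70.
Bill 3, $200: 10% coinsurance on $200 = $20. Cost to traveler: $20. OOP to date $1953.70.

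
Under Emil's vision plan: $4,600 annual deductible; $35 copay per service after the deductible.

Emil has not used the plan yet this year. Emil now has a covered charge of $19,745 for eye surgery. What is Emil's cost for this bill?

Deductible not yet touched, so the first $4,600 of the bill goes to the deductible.
After the $4,600 deductible portion, $19,745 − $4,600 = $15,145 is subject to the copay.
Copay on this service: $35.
Member responsibility: $4,600 + $35 = $4,635.

$4,635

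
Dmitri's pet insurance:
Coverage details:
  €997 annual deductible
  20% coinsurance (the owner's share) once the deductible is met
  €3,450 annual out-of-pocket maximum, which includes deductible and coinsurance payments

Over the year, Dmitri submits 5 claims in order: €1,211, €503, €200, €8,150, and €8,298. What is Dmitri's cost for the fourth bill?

Claim 1 (€1,211): €997 finishes the deductible; €214 goes to coinsurance; owner's 20% is €42.80. Owner pays €1,039.80; OOP now €1,039.80.
Claim 2 (€503): 20% coinsurance on €503 = €100.60. Owner owes €100.60 (running OOP €1,140.40).
Claim 3 (€200): deductible already satisfied, so owner's share is 20% × €200 = €40. Owner pays €40; OOP now €1,180.40.
Claim 4 (€8,150): 20% coinsurance on €8,150 = €1,630. Cost to owner: €1,630. OOP to date €2,810.40.

€1,630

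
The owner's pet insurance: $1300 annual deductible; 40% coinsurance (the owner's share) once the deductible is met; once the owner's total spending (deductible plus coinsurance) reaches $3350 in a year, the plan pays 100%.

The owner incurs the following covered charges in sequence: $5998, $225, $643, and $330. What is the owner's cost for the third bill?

Claim 1 ($5998): deductible takes $1300, $4698 remains; owner's 40% is $1879.20. Owner owes $3179.20 (running OOP $3179.20).
Claim 2 ($225): 40% coinsurance on $225 = $90. Owner pays $90; OOP now $3269.20.
Claim 3 ($643): 40% coinsurance on $643 = $257.20. OOP would hit $3526.40 > $3350, so the cap limits the owner to $3350 − $3269.20 = $80.80.

$80.80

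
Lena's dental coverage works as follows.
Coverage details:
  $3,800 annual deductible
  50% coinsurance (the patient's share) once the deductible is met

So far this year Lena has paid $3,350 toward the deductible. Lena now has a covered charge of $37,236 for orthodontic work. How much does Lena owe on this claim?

Remaining deductible: $3,800 − $3,350 = $450.
That leaves $37,236 − $450 = $36,786 for coinsurance.
Patient's 50% share of $36,786 is $18,393.
So the patient owes $450 + $18,393 = $18,843.

$18,843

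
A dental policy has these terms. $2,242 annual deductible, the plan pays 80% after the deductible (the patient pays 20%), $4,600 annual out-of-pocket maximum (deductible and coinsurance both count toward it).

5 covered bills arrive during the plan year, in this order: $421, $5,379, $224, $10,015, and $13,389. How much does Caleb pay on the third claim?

Claim 1 ($421): entire amount goes to the deductible. Patient pays $421; OOP now $421.
Claim 2 ($5,379): deductible takes $1,821, $3,558 remains; 20% of $3,558 = $711.60. Patient owes $2,532.60 (running OOP $2,953.60).
Claim 3 ($224): deductible already satisfied, so patient's share is 20% × $224 = $44.80. Patient owes $44.80 (running OOP $2,998.40).

$44.80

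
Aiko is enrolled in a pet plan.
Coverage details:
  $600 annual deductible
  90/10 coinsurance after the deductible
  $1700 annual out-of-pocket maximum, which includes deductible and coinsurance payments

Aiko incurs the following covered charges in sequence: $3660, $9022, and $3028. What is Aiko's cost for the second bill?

$794

#1 ($3660): deductible takes $600, $3060 remains; owner's 10% is $306. Owner owes $906 (running OOP $906).
#2 ($9022): deductible met; 10% of $9022 = $902.20. That would push OOP to $1808.20, over the $1700 cap, so owner pays $1700 − $906 = $794.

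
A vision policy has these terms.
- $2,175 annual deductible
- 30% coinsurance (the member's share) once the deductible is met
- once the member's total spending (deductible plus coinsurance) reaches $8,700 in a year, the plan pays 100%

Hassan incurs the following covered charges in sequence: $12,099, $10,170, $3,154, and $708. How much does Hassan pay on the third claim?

Bill 1, $12,099: $2,175 to deductible, leaving $9,924; coinsurance $9,924 × 30% = $2,977.20. Member owes $5,152.20 (running OOP $5,152.20).
Bill 2, $10,170: deductible already satisfied, so member's share is 30% × $10,170 = $3,051. Member pays $3,051; OOP now $8,203.20.
Bill 3, $3,154: 30% coinsurance on $3,154 = $946.20. OOP would hit $9,149.40 > $8,700, so the cap limits the member to $8,700 − $8,203.20 = $496.80.

$496.80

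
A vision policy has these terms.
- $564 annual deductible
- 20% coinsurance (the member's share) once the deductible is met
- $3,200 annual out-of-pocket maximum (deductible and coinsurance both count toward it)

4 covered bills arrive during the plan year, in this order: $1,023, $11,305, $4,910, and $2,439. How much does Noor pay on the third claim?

$283.20

Claim 1 ($1,023): $564 finishes the deductible; $459 goes to coinsurance; member's 20% is $91.80. Member pays $655.80; OOP now $655.80.
Claim 2 ($11,305): deductible already satisfied, so member's share is 20% × $11,305 = $2,261. Member owes $2,261 (running OOP $2,916.80).
Claim 3 ($4,910): 20% coinsurance on $4,910 = $982. Adding that to $2,916.80 gives $3,898.80, past the $3,200 cap; member pays only $3,200 − $2,916.80 = $283.20.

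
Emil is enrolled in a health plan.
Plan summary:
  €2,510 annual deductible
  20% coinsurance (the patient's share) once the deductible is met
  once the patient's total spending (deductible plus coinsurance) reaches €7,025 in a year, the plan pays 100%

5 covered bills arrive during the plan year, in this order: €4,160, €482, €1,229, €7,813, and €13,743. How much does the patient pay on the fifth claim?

€2,280.20

#1 (€4,160): €2,510 to deductible, leaving €1,650; coinsurance €1,650 × 20% = €330. Patient pays €2,840; OOP now €2,840.
#2 (€482): deductible met; 20% of €482 = €96.40. Patient pays €96.40; OOP now €2,936.40.
#3 (€1,229): deductible already satisfied, so patient's share is 20% × €1,229 = €245.80. Patient owes €245.80 (running OOP €3,182.20).
#4 (€7,813): deductible met; 20% of €7,813 = €1,562.60. Patient owes €1,562.60 (running OOP €4,744.80).
#5 (€13,743): deductible already satisfied, so patient's share is 20% × €13,743 = €2,748.60. That would push OOP to €7,493.40, over the €7,025 cap, so patient pays €7,025 − €4,744.80 = €2,280.20.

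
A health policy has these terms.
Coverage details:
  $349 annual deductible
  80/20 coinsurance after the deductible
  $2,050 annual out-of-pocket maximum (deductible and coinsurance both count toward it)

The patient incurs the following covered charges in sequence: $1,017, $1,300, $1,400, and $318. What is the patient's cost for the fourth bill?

$63.60

Bill 1, $1,017: $349 finishes the deductible; $668 goes to coinsurance; coinsurance $668 × 20% = $133.60. Patient pays $482.60; OOP now $482.60.
Bill 2, $1,300: deductible already satisfied, so patient's share is 20% × $1,300 = $260. Cost to patient: $260. OOP to date $742.60.
Bill 3, $1,400: deductible met; 20% of $1,400 = $280. Patient pays $280; OOP now $1,022.60.
Bill 4, $318: deductible already satisfied, so patient's share is 20% × $318 = $63.60. Cost to patient: $63.60. OOP to date $1,086.20.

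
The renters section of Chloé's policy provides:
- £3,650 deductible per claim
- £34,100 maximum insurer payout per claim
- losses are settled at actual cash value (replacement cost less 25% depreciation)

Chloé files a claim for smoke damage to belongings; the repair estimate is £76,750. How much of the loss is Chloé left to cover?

At 25% depreciation, ACV = £76,750 − £19,187.50 = £57,562.50.
Subtract the deductible: £57,562.50 − £3,650 = £53,912.50.
The £34,100 per-incident cap binds; insurer pays £34,100.
The tenant bears the rest of the original loss: £76,750 − £34,100 = £42,650.

£42,650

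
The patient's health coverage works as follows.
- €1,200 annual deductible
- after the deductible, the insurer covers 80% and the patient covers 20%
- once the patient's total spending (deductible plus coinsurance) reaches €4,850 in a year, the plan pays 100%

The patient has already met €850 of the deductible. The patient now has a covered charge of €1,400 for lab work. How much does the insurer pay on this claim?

Deductible still to meet: €1,200 − €850 = €350.
After the €350 deductible portion, €1,400 − €350 = €1,050 is subject to coinsurance.
Patient's 20% share of €1,050 is €210.
So the patient owes €350 + €210 = €560 before any cap.
Year-to-date out-of-pocket becomes €850 + €560 = €1,410, still under the €4,850 maximum, so no cap applies.
The insurer covers the remainder: €1,400 − €560 = €840.

€840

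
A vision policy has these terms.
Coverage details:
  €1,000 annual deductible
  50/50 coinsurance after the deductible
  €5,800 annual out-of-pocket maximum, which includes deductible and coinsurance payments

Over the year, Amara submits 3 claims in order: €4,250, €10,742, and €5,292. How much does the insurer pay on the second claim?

€7,567

#1 (€4,250): €1,000 to deductible, leaving €3,250; member's 50% is €1,625. Member pays €2,625; OOP now €2,625. Insurer: €4,250 − €2,625 = €1,625.
#2 (€10,742): deductible already satisfied, so member's share is 50% × €10,742 = €5,371. Adding that to €2,625 gives €7,996, past the €5,800 cap; member pays only €5,800 − €2,625 = €3,175. Insurer: €10,742 − €3,175 = €7,567.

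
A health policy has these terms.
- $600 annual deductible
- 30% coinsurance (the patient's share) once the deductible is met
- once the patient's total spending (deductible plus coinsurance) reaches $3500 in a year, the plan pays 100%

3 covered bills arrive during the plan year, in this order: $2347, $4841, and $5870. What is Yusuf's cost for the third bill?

Claim 1 ($2347): $600 finishes the deductible; $1747 goes to coinsurance; patient's 30% is $524.10. Patient pays $1124.10; OOP now $1124.10.
Claim 2 ($4841): 30% coinsurance on $4841 = $1452.30. Patient pays $1452.30; OOP now $2576.40.
Claim 3 ($5870): 30% coinsurance on $5870 = $1761. OOP would hit $4337.40 > $3500, so the cap limits the patient to $3500 − $2576.40 = $923.60.

$923.60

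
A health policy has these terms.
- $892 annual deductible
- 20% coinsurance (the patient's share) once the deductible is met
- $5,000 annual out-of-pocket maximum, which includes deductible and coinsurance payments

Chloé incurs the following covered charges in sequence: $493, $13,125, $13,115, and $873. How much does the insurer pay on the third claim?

Claim 1 — $493: all of it applies to the deductible. Cost to patient: $493. OOP to date $493. Insurer: $493 − $493 = $0.
Claim 2 — $13,125: $399 finishes the deductible; $12,726 goes to coinsurance; coinsurance $12,726 × 20% = $2,545.20. Cost to patient: $2,944.20. OOP to date $3,437.20. Plan pays $13,125 − $2,944.20 = $10,180.80.
Claim 3 — $13,115: 20% coinsurance on $13,115 = $2,623. Adding that to $3,437.20 gives $6,060.20, past the $5,000 cap; patient pays only $5,000 − $3,437.20 = $1,562.80. Insurer: $13,115 − $1,562.80 = $11,552.20.

$11,552.20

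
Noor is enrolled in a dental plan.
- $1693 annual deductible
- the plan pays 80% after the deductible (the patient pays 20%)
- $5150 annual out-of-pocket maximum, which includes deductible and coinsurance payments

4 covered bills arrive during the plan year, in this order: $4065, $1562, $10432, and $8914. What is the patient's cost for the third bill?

$2086.40

#1 ($4065): $1693 finishes the deductible; $2372 goes to coinsurance; coinsurance $2372 × 20% = $474.40. Cost to patient: $2167.40. OOP to date $2167.40.
#2 ($1562): deductible already satisfied, so patient's share is 20% × $1562 = $312.40. Cost to patient: $312.40. OOP to date $2479.80.
#3 ($10432): 20% coinsurance on $10432 = $2086.40. Patient pays $2086.40; OOP now $4566.20.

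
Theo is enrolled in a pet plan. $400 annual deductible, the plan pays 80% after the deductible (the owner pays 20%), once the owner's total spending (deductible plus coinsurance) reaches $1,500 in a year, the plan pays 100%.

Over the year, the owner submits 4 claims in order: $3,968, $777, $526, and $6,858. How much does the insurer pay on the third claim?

Bill 1, $3,968: $400 finishes the deductible; $3,568 goes to coinsurance; coinsurance $3,568 × 20% = $713.60. Owner owes $1,113.60 (running OOP $1,113.60). Insurer: $3,968 − $1,113.60 = $2,854.40.
Bill 2, $777: deductible met; 20% of $777 = $155.40. Owner owes $155.40 (running OOP $1,269). Plan pays $777 − $155.40 = $621.60.
Bill 3, $526: deductible met; 20% of $526 = $105.20. Cost to owner: $105.20. OOP to date $1,374.20. Insurer: $526 − $105.20 = $420.80.

$420.80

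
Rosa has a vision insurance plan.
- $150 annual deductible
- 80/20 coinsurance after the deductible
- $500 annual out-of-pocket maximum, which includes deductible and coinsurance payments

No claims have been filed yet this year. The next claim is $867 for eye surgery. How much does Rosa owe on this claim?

$293.40

Deductible not yet touched, so the first $150 of the bill goes to the deductible.
The remaining $717 (= $867 − $150) moves to coinsurance.
Member's 20% share of $717 is $143.40.
That puts the member's cost at $150 + $143.40 = $293.40 before any cap.
Year-to-date out-of-pocket becomes $0 + $293.40 = $293.40, still under the $500 maximum, so no cap applies.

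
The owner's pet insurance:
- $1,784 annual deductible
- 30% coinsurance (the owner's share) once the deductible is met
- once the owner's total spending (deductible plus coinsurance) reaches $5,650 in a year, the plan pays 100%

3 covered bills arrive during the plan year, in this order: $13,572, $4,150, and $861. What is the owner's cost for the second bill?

$329.60

Claim 1 ($13,572): $1,784 finishes the deductible; $11,788 goes to coinsurance; owner's 30% is $3,536.40. Owner pays $5,320.40; OOP now $5,320.40.
Claim 2 ($4,150): deductible met; 30% of $4,150 = $1,245. OOP would hit $6,565.40 > $5,650, so the cap limits the owner to $5,650 − $5,320.40 = $329.60.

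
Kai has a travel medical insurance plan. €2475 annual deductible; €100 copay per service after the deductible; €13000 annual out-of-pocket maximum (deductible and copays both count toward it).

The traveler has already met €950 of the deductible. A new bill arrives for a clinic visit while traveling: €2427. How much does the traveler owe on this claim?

Remaining deductible: €2475 − €950 = €1525.
The remaining €902 (= €2427 − €1525) moves to the copay.
Copay on this service: €100.
So the traveler owes €1525 + €100 = €1625 before any cap.
Cumulative spending €950 + €1625 = €2575 stays under the €13000 maximum.

€1625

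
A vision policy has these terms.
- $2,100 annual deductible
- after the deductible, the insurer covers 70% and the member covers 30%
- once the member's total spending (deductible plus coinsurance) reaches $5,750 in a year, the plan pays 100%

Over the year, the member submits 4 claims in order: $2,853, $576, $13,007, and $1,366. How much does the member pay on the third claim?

#1 ($2,853): $2,100 finishes the deductible; $753 goes to coinsurance; 30% of $753 = $225.90. Cost to member: $2,325.90. OOP to date $2,325.90.
#2 ($576): 30% coinsurance on $576 = $172.80. Cost to member: $172.80. OOP to date $2,498.70.
#3 ($13,007): deductible met; 30% of $13,007 = $3,902.10. Adding that to $2,498.70 gives $6,400.80, past the $5,750 cap; member pays only $5,750 − $2,498.70 = $3,251.30.

$3,251.30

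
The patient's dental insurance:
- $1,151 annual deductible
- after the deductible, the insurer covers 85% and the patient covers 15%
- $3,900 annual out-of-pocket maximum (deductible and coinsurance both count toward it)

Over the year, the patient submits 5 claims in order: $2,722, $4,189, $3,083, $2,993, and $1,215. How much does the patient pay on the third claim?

Claim 1 ($2,722): deductible takes $1,151, $1,571 remains; coinsurance $1,571 × 15% = $235.65. Patient pays $1,386.65; OOP now $1,386.65.
Claim 2 ($4,189): 15% coinsurance on $4,189 = $628.35. Cost to patient: $628.35. OOP to date $2,015.
Claim 3 ($3,083): deductible already satisfied, so patient's share is 15% × $3,083 = $462.45. Patient owes $462.45 (running OOP $2,477.45).

$462.45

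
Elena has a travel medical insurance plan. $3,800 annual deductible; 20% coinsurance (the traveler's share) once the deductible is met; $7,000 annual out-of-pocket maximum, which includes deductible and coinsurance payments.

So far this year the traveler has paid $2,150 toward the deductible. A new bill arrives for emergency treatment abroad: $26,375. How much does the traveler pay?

$4,850

Remaining deductible: $3,800 − $2,150 = $1,650.
The remaining $24,725 (= $26,375 − $1,650) moves to coinsurance.
Coinsurance: $24,725 × 20% = $4,945.
Traveler responsibility before any cap: $1,650 + $4,945 = $6,595.
Adding $6,595 to the $2,150 already spent would give $8,745, which exceeds the $7,000 cap; the traveler pays just $7,000 − $2,150 = $4,850.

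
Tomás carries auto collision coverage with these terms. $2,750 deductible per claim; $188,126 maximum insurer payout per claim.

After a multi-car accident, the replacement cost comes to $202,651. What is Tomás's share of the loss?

After the deductible, $202,651 − $2,750 = $199,901 remains.
The $188,126 per-incident cap binds; insurer pays $188,126.
Driver's share is the uncovered remainder: $202,651 − $188,126 = $14,525.

$14,525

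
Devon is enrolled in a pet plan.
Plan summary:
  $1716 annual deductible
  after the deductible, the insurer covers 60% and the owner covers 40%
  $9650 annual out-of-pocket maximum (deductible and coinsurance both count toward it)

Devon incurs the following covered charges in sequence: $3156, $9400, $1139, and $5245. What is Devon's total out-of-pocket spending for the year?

Claim 1 — $3156: $1716 to deductible, leaving $1440; coinsurance $1440 × 40% = $576. Cost to owner: $2292. OOP to date $2292.
Claim 2 — $9400: deductible already satisfied, so owner's share is 40% × $9400 = $3760. Owner owes $3760 (running OOP $6052).
Claim 3 — $1139: 40% coinsurance on $1139 = $455.60. Cost to owner: $455.60. OOP to date $6507.60.
Claim 4 — $5245: deductible already satisfied, so owner's share is 40% × $5245 = $2098. Owner pays $2098; OOP now $8605.60.
Total paid by the owner: $2292 + $3760 + $455.60 + $2098 = $8605.60.

$8605.60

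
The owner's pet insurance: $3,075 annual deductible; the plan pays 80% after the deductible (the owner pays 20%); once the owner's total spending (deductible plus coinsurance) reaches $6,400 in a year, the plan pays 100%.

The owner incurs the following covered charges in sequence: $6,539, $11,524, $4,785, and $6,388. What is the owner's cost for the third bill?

Bill 1, $6,539: deductible takes $3,075, $3,464 remains; coinsurance $3,464 × 20% = $692.80. Owner pays $3,767.80; OOP now $3,767.80.
Bill 2, $11,524: deductible already satisfied, so owner's share is 20% × $11,524 = $2,304.80. Owner pays $2,304.80; OOP now $6,072.60.
Bill 3, $4,785: deductible met; 20% of $4,785 = $957. Adding that to $6,072.60 gives $7,029.60, past the $6,400 cap; owner pays only $6,400 − $6,072.60 = $327.40.

$327.40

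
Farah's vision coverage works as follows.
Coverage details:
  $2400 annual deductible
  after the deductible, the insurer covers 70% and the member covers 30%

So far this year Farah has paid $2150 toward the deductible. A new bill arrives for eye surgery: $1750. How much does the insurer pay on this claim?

$1050

Remaining deductible: $2400 − $2150 = $250.
That leaves $1750 − $250 = $1500 for coinsurance.
Coinsurance: $1500 × 30% = $450.
Member responsibility: $250 + $450 = $700.
The plan picks up $1750 − $700 = $1050.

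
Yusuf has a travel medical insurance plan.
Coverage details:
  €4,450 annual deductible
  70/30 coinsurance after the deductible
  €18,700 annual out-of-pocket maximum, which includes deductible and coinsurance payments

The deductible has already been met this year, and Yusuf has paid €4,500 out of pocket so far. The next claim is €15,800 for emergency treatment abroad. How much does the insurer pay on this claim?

€11,060

The deductible is already satisfied, so the full bill goes to coinsurance.
Coinsurance: €15,800 × 30% = €4,740.
Total out-of-pocket so far would be €4,500 + €4,740 = €9,240, below the €18,700 cap — no reduction.
Insurer pays the balance: €15,800 − €4,740 = €11,060.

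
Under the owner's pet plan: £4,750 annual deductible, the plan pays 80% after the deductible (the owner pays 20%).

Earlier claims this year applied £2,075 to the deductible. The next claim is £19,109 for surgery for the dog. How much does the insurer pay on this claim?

£13,147.20

Deductible still to meet: £4,750 − £2,075 = £2,675.
After the £2,675 deductible portion, £19,109 − £2,675 = £16,434 is subject to coinsurance.
Coinsurance: £16,434 × 20% = £3,286.80.
That puts the owner's cost at £2,675 + £3,286.80 = £5,961.80.
The plan picks up £19,109 − £5,961.80 = £13,147.20.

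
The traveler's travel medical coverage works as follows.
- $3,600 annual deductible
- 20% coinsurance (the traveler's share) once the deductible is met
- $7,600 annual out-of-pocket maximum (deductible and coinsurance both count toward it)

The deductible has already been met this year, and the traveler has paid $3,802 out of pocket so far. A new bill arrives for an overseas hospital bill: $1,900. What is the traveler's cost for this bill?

$380

With the deductible met, the entire $1,900 is subject to coinsurance.
Traveler's 20% share of $1,900 is $380.
Year-to-date out-of-pocket becomes $3,802 + $380 = $4,182, still under the $7,600 maximum, so no cap applies.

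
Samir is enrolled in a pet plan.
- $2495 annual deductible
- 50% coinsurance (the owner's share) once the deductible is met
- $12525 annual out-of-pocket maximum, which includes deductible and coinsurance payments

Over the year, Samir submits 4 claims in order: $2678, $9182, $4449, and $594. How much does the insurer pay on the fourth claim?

#1 ($2678): deductible takes $2495, $183 remains; 50% of $183 = $91.50. Cost to owner: $2586.50. OOP to date $2586.50. Insurer: $2678 − $2586.50 = $91.50.
#2 ($9182): deductible already satisfied, so owner's share is 50% × $9182 = $4591. Cost to owner: $4591. OOP to date $7177.50. Insurer: $9182 − $4591 = $4591.
#3 ($4449): deductible already satisfied, so owner's share is 50% × $4449 = $2224.50. Owner pays $2224.50; OOP now $9402. Insurer: $4449 − $2224.50 = $2224.50.
#4 ($594): deductible already satisfied, so owner's share is 50% × $594 = $297. Cost to owner: $297. OOP to date $9699. Plan pays $594 − $297 = $297.

$297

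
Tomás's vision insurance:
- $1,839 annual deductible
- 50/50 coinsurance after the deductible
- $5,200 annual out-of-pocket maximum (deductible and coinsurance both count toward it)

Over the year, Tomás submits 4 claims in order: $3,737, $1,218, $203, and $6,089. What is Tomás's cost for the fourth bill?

Claim 1 ($3,737): deductible takes $1,839, $1,898 remains; coinsurance $1,898 × 50% = $949. Member owes $2,788 (running OOP $2,788).
Claim 2 ($1,218): deductible met; 50% of $1,218 = $609. Member owes $609 (running OOP $3,397).
Claim 3 ($203): 50% coinsurance on $203 = $101.50. Cost to member: $101.50. OOP to date $3,498.50.
Claim 4 ($6,089): deductible already satisfied, so member's share is 50% × $6,089 = $3,044.50. OOP would hit $6,543 > $5,200, so the cap limits the member to $5,200 − $3,498.50 = $1,701.50.

$1,701.50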